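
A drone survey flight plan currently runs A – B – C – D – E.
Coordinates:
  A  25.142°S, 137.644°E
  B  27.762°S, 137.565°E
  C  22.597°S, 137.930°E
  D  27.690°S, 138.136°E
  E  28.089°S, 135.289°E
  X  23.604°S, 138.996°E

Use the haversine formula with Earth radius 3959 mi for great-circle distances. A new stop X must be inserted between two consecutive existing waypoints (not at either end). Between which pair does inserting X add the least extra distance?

between C and D

Added distance for inserting X between each consecutive pair:
A–B: 255.8 mi
B–C: 40.3 mi
C–D: 32.3 mi
D–E: 497.5 mi
Smallest added distance is 32.3 mi, inserting between C and D.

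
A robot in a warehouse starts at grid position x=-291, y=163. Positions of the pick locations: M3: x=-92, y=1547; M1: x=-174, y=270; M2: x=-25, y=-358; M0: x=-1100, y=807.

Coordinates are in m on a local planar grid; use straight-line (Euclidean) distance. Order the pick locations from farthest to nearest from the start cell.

Distance from the start cell at x=-291, y=163 to each:
M3 x=-92, y=1547: 1398.2 m
M0 x=-1100, y=807: 1034.0 m
M2 x=-25, y=-358: 585.0 m
M1 x=-174, y=270: 158.5 m

M3, M0, M2, M1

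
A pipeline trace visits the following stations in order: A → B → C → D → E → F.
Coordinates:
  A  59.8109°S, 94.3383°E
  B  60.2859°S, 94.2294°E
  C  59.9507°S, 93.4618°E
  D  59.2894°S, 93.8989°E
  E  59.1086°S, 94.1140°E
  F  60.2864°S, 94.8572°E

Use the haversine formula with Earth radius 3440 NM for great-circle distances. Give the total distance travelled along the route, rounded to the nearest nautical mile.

188 NM

Leg distances:
A→B: 28.7 NM  (cumulative 28.7 NM)
B→C: 30.5 NM  (cumulative 59.2 NM)
C→D: 41.9 NM  (cumulative 101.1 NM)
D→E: 12.7 NM  (cumulative 113.8 NM)
E→F: 74.2 NM  (cumulative 188.0 NM)
Total route length ≈ 188 NM.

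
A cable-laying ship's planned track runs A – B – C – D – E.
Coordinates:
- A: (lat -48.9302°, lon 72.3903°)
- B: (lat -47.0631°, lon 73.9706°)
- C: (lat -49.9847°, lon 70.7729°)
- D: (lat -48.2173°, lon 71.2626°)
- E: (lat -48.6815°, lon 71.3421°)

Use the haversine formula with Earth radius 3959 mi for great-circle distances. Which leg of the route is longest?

B–C

Leg distances:
A→B: 148.3 mi
B→C: 249.3 mi
C→D: 124.1 mi
D→E: 32.3 mi
The longest leg is B–C at 249.3 mi.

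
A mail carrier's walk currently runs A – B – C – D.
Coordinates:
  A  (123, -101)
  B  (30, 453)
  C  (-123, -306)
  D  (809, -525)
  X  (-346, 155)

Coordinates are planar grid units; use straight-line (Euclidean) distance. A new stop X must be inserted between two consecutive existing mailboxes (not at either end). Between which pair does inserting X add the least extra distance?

between B and C

Added distance for inserting X between each consecutive pair:
A–B: 452.3
B–C: 217.6
C–D: 895.0
Smallest added distance is 217.6, inserting between B and C.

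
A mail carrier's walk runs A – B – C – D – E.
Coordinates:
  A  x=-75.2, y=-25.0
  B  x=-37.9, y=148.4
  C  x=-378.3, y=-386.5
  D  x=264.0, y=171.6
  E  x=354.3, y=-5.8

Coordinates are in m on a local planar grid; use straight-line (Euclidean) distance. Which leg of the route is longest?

Leg distances:
A→B: 177.4 m
B→C: 634.0 m
C→D: 850.9 m
D→E: 199.1 m
The longest leg is C–D at 850.9 m.

C–D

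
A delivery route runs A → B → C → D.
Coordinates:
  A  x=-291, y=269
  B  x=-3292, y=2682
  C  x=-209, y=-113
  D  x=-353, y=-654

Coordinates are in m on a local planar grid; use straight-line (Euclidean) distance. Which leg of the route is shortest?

Leg distances:
A→B: 3850.8 m
B→C: 4161.4 m
C→D: 559.8 m
The shortest leg is C–D at 559.8 m.

C–D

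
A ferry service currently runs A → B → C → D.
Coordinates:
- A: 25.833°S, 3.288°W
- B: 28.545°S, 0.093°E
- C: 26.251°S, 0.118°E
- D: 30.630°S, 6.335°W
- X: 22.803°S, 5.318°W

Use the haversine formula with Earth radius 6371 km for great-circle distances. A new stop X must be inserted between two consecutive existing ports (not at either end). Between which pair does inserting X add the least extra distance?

between C and D

Added distance for inserting X between each consecutive pair:
A–B: 781.9 km
B–C: 1252.6 km
C–D: 749.7 km
Smallest added distance is 749.7 km, inserting between C and D.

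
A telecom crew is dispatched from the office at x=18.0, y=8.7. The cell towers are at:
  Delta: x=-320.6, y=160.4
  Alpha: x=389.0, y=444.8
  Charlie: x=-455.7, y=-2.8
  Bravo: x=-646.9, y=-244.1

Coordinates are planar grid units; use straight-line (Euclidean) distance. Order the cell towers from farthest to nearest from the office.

Distance from the office at x=18.0, y=8.7 to each:
Bravo x=-646.9, y=-244.1: 711.3
Alpha x=389.0, y=444.8: 572.6
Charlie x=-455.7, y=-2.8: 473.8
Delta x=-320.6, y=160.4: 371.0

Bravo, Alpha, Charlie, Delta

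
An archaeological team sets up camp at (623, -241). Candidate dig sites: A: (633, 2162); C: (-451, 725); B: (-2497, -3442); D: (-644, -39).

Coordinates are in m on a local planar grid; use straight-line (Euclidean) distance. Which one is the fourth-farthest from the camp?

D

Distances from the camp ((623, -241)):
B: 4470.0 m
A: 2403.0 m
C: 1444.5 m
D: 1283.0 m
The fourth-farthest is D at 1283.0 m.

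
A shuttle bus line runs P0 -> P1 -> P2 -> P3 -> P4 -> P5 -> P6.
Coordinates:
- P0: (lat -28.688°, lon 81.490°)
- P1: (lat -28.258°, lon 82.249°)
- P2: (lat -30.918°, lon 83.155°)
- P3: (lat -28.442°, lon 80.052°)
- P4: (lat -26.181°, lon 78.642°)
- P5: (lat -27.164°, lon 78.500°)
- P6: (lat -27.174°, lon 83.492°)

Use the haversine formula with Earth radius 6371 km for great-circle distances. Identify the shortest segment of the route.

Leg distances:
P0→P1: 88.3 km
P1→P2: 308.5 km
P2→P3: 407.0 km
P3→P4: 287.4 km
P4→P5: 110.2 km
P5→P6: 493.8 km
The shortest leg is P0–P1 at 88.3 km.

P0–P1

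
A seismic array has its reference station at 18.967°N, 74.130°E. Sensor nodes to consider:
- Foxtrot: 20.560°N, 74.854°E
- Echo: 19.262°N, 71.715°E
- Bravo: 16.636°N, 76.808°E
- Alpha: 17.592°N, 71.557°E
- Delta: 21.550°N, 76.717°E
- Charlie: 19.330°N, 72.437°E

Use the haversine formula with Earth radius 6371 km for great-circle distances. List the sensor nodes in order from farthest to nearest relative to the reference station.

Distance from the reference station at 18.967°N, 74.130°E to each:
Delta 21.550°N, 76.717°E: 394.1 km
Bravo 16.636°N, 76.808°E: 384.1 km
Alpha 17.592°N, 71.557°E: 311.7 km
Echo 19.262°N, 71.715°E: 255.8 km
Foxtrot 20.560°N, 74.854°E: 192.7 km
Charlie 19.330°N, 72.437°E: 182.4 km

Delta, Bravo, Alpha, Echo, Foxtrot, Charlie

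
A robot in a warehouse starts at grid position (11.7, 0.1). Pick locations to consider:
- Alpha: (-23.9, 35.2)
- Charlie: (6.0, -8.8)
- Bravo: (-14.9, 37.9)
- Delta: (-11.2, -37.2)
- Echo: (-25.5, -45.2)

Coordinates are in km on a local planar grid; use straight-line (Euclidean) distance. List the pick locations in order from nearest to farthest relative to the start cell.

Charlie, Delta, Bravo, Alpha, Echo

Computing each straight-line distance from (11.7, 0.1):
Charlie (6.0, -8.8): 10.6 km
Delta (-11.2, -37.2): 43.8 km
Bravo (-14.9, 37.9): 46.2 km
Alpha (-23.9, 35.2): 50.0 km
Echo (-25.5, -45.2): 58.6 km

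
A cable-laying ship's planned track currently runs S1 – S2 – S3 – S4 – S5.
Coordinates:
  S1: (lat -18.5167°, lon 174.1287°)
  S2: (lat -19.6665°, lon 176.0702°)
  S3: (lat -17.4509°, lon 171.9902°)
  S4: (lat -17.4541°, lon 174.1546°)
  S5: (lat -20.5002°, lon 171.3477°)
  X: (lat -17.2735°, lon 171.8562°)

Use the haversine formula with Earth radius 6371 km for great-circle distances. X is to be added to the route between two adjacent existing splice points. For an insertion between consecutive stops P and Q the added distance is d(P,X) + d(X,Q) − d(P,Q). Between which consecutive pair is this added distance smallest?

between S3 and S4

Added distance for inserting X between each consecutive pair:
S1–S2: 554.6 km
S2–S3: 46.7 km
S3–S4: 39.5 km
S4–S5: 158.3 km
Smallest added distance is 39.5 km, inserting between S3 and S4.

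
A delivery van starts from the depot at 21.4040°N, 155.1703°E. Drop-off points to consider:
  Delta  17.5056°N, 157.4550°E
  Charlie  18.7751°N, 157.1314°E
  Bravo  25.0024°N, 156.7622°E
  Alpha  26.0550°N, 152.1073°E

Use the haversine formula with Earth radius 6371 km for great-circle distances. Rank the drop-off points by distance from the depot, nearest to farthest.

Charlie, Bravo, Delta, Alpha

Distance from the depot at 21.4040°N, 155.1703°E to each:
Charlie 18.7751°N, 157.1314°E: 356.9 km
Bravo 25.0024°N, 156.7622°E: 431.9 km
Delta 17.5056°N, 157.4550°E: 495.2 km
Alpha 26.0550°N, 152.1073°E: 603.8 km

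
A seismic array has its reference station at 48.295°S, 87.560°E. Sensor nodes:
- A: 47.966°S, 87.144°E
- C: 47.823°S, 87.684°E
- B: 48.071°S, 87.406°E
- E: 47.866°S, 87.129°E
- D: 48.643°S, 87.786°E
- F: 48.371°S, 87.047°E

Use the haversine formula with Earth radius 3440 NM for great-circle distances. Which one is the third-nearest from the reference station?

Distances from the reference station (48.295°S, 87.560°E):
B: 14.8 NM
F: 21.0 NM
D: 22.7 NM
A: 25.8 NM
C: 28.8 NM
E: 31.0 NM
The third-nearest is D at 22.7 NM.

D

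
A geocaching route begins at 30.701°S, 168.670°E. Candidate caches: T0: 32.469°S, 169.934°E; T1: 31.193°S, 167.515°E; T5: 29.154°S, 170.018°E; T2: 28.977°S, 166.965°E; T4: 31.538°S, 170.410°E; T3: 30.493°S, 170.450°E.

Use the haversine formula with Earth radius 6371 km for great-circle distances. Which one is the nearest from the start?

T1

Distances from the start (30.701°S, 168.670°E):
T1: 123.0 km
T3: 171.9 km
T4: 190.0 km
T5: 215.6 km
T0: 230.2 km
T2: 252.6 km
The nearest is T1 at 123.0 km.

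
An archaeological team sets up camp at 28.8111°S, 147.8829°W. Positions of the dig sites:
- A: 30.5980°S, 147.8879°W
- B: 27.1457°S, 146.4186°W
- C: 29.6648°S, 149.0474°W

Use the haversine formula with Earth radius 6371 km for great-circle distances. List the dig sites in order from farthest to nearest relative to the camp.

Computing each great-circle distance from 28.8111°S, 147.8829°W:
B 27.1457°S, 146.4186°W: 234.4 km
A 30.5980°S, 147.8879°W: 198.7 km
C 29.6648°S, 149.0474°W: 147.6 km

B, A, C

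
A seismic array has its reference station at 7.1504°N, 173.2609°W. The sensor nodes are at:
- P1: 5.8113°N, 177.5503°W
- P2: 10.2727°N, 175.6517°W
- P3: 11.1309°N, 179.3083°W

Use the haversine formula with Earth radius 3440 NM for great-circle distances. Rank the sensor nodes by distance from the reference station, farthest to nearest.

P3, P1, P2

Distances from the reference station:
P3 11.1309°N, 179.3083°W: 430.8 NM
P1 5.8113°N, 177.5503°W: 268.2 NM
P2 10.2727°N, 175.6517°W: 235.1 NM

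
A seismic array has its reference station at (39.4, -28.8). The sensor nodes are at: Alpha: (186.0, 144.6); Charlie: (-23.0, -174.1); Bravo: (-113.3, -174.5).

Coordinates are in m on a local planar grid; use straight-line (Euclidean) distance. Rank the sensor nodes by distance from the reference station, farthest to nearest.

Distance from the reference station at (39.4, -28.8) to each:
Alpha (186.0, 144.6): 227.1 m
Bravo (-113.3, -174.5): 211.1 m
Charlie (-23.0, -174.1): 158.1 m

Alpha, Bravo, Charlie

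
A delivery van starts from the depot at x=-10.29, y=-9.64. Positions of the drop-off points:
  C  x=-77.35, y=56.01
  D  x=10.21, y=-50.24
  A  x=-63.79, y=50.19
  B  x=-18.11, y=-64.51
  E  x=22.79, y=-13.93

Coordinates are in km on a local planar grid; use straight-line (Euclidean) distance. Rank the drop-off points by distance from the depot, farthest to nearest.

Distance from the depot at x=-10.29, y=-9.64 to each:
C x=-77.35, y=56.01: 93.8 km
A x=-63.79, y=50.19: 80.3 km
B x=-18.11, y=-64.51: 55.4 km
D x=10.21, y=-50.24: 45.5 km
E x=22.79, y=-13.93: 33.4 km

C, A, B, D, E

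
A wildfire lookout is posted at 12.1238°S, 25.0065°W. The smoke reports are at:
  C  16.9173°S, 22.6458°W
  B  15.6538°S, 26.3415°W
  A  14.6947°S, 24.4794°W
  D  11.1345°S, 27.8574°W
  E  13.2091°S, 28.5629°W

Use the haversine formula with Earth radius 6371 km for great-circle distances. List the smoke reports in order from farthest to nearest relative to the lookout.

Computing each great-circle distance from 12.1238°S, 25.0065°W:
C 16.9173°S, 22.6458°W: 590.4 km
B 15.6538°S, 26.3415°W: 418.1 km
E 13.2091°S, 28.5629°W: 404.3 km
D 11.1345°S, 27.8574°W: 329.4 km
A 14.6947°S, 24.4794°W: 291.5 km

C, B, E, D, A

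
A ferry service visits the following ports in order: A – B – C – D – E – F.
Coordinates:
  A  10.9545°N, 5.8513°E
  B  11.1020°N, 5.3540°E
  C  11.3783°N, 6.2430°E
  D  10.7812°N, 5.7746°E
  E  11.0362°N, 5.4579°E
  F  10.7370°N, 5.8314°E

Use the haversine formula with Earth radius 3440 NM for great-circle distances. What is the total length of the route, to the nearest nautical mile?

183 NM

Leg distances:
A→B: 30.6 NM  (cumulative 30.6 NM)
B→C: 54.9 NM  (cumulative 85.5 NM)
C→D: 45.2 NM  (cumulative 130.8 NM)
D→E: 24.1 NM  (cumulative 154.9 NM)
E→F: 28.4 NM  (cumulative 183.3 NM)
Total route length ≈ 183 NM.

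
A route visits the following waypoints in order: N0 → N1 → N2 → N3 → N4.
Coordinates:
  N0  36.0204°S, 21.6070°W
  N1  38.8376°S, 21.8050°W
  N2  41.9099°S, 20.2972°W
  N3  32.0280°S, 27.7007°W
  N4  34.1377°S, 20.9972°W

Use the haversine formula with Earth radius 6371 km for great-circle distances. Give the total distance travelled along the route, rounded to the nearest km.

2625 km

Leg distances:
N0→N1: 313.7 km  (cumulative 313.7 km)
N1→N2: 364.7 km  (cumulative 678.4 km)
N2→N3: 1279.4 km  (cumulative 1957.9 km)
N3→N4: 667.0 km  (cumulative 2624.8 km)
Total route length ≈ 2625 km.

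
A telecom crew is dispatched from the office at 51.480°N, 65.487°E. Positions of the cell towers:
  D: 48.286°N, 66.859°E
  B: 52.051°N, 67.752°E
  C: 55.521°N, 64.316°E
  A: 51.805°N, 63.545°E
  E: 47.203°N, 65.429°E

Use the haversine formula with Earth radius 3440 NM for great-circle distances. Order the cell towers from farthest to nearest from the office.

E, C, D, B, A

Computing each great-circle distance from 51.480°N, 65.487°E:
E 47.203°N, 65.429°E: 256.8 NM
C 55.521°N, 64.316°E: 246.2 NM
D 48.286°N, 66.859°E: 199.0 NM
B 52.051°N, 67.752°E: 90.9 NM
A 51.805°N, 63.545°E: 74.9 NM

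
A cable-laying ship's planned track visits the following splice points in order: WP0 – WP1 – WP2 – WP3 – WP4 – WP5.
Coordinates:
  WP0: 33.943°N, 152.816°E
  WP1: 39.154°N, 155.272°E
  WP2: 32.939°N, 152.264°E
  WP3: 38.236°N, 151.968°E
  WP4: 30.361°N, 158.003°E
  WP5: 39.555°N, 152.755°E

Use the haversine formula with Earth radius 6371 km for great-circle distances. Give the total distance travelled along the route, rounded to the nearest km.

4115 km

Leg distances:
WP0→WP1: 619.5 km  (cumulative 619.5 km)
WP1→WP2: 742.0 km  (cumulative 1361.5 km)
WP2→WP3: 589.6 km  (cumulative 1951.1 km)
WP3→WP4: 1035.8 km  (cumulative 2986.9 km)
WP4→WP5: 1128.1 km  (cumulative 4115.0 km)
Total route length ≈ 4115 km.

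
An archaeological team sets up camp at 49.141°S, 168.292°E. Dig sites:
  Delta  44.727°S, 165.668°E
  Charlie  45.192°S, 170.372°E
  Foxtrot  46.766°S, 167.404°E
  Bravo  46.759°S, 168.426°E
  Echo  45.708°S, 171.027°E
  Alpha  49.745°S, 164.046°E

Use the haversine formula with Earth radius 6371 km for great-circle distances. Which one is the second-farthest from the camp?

Charlie

Distances from the camp (49.141°S, 168.292°E):
Delta: 529.6 km
Charlie: 466.4 km
Echo: 433.6 km
Alpha: 314.2 km
Foxtrot: 272.2 km
Bravo: 265.1 km
The second-farthest is Charlie at 466.4 km.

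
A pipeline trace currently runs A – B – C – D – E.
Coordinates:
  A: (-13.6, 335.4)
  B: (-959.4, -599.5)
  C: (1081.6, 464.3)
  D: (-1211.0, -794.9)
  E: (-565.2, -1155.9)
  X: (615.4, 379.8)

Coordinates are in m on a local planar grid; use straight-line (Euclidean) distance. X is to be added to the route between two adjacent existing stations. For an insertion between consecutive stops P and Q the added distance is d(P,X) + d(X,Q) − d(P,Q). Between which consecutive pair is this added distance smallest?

Added distance for inserting X between each consecutive pair:
A–B: 1155.1 m
B–C: 26.7 m
C–D: 29.7 m
D–E: 3368.8 m
Smallest added distance is 26.7 m, inserting between B and C.

between B and C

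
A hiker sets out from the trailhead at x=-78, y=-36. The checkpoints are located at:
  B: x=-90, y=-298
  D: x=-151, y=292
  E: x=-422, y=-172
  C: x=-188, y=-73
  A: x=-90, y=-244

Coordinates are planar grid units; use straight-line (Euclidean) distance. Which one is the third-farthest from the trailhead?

Distance to each, sorted:
E: 369.9
D: 336.0
B: 262.3
A: 208.3
C: 116.1
The third-farthest is B at 262.3.

B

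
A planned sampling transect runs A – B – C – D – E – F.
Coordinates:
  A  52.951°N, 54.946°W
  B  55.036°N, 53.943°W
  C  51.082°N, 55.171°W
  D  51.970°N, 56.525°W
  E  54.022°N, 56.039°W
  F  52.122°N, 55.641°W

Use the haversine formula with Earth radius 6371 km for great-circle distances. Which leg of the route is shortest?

C–D

Leg distances:
A→B: 240.9 km
B→C: 447.2 km
C→D: 136.1 km
D→E: 230.5 km
E→F: 212.9 km
The shortest leg is C–D at 136.1 km.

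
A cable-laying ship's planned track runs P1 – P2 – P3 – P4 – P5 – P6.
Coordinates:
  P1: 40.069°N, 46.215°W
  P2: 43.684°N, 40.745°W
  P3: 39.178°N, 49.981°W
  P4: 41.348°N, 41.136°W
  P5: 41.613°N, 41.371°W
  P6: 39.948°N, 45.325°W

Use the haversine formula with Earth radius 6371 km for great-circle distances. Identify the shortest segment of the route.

Leg distances:
P1→P2: 605.3 km
P2→P3: 917.8 km
P3→P4: 787.9 km
P4→P5: 35.4 km
P5→P6: 380.9 km
The shortest leg is P4–P5 at 35.4 km.

P4–P5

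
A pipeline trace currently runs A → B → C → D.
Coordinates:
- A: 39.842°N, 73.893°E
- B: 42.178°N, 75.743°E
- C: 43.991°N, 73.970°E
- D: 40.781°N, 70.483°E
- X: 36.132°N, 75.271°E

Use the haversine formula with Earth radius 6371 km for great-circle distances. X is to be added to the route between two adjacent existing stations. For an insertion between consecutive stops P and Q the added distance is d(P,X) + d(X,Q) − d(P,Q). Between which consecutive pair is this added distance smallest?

Added distance for inserting X between each consecutive pair:
A–B: 800.8 km
B–C: 1306.6 km
C–D: 1087.2 km
Smallest added distance is 800.8 km, inserting between A and B.

between A and B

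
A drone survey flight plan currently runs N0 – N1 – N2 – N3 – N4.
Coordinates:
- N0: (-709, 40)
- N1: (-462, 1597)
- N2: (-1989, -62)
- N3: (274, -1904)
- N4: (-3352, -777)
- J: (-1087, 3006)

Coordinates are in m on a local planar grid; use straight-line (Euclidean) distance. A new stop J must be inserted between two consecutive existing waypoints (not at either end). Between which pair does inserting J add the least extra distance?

between N1 and N2

Added distance for inserting J between each consecutive pair:
N0–N1: 2954.9 m
N1–N2: 2484.5 m
N2–N3: 5375.1 m
N3–N4: 5707.3 m
Smallest added distance is 2484.5 m, inserting between N1 and N2.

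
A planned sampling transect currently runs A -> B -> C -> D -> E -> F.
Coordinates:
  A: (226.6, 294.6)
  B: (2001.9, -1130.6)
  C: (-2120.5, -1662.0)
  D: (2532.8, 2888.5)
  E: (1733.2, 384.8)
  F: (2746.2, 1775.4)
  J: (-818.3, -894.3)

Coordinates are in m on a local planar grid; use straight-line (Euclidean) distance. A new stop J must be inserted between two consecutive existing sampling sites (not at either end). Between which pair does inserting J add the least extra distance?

between C and D

Added distance for inserting J between each consecutive pair:
A–B: 2136.3 m
B–C: 185.2 m
C–D: 56.8 m
D–E: 5279.5 m
E–F: 5587.1 m
Smallest added distance is 56.8 m, inserting between C and D.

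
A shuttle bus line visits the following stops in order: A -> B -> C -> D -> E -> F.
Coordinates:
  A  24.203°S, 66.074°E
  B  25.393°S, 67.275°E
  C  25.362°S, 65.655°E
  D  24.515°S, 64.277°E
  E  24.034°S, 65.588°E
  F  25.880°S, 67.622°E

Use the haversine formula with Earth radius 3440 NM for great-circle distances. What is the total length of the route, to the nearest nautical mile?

Leg distances:
A→B: 96.9 NM  (cumulative 96.9 NM)
B→C: 87.9 NM  (cumulative 184.8 NM)
C→D: 90.6 NM  (cumulative 275.4 NM)
D→E: 77.3 NM  (cumulative 352.8 NM)
E→F: 156.7 NM  (cumulative 509.4 NM)
Total route length ≈ 509 NM.

509 NM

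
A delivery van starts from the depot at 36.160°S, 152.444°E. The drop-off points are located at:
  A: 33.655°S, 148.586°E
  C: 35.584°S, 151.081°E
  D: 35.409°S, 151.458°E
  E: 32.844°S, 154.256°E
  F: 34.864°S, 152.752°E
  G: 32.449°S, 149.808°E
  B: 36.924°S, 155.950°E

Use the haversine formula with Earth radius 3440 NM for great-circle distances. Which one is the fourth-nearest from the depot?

Distance to each, sorted:
D: 65.9 NM
C: 74.8 NM
F: 79.3 NM
B: 175.2 NM
E: 218.3 NM
A: 242.2 NM
G: 258.3 NM
The fourth-nearest is B at 175.2 NM.

B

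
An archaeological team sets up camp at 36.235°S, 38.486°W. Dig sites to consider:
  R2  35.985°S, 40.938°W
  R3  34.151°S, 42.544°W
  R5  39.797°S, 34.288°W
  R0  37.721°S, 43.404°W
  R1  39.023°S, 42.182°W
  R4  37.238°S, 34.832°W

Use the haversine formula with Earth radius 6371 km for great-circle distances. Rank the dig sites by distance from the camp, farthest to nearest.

R5, R0, R1, R3, R4, R2

Distances from the camp:
R5 39.797°S, 34.288°W: 540.3 km
R0 37.721°S, 43.404°W: 467.0 km
R1 39.023°S, 42.182°W: 449.4 km
R3 34.151°S, 42.544°W: 435.5 km
R4 37.238°S, 34.832°W: 344.2 km
R2 35.985°S, 40.938°W: 222.0 km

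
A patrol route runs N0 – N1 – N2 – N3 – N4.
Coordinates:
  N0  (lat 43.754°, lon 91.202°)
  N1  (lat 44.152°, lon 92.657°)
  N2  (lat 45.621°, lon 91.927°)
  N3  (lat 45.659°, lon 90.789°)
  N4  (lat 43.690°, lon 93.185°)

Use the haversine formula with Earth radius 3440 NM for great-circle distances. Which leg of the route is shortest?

N2–N3

Leg distances:
N0→N1: 67.3 NM
N1→N2: 93.5 NM
N2→N3: 47.8 NM
N3→N4: 156.3 NM
The shortest leg is N2–N3 at 47.8 NM.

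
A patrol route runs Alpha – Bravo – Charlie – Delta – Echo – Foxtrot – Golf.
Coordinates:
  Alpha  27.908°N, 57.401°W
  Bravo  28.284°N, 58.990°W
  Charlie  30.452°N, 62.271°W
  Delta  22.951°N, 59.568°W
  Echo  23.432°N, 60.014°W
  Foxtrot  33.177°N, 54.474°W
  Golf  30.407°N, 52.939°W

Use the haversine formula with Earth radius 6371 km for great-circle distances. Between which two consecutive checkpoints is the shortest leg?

Delta–Echo

Leg distances:
Alpha→Bravo: 161.4 km
Bravo→Charlie: 399.0 km
Charlie→Delta: 876.1 km
Delta→Echo: 70.3 km
Echo→Foxtrot: 1211.2 km
Foxtrot→Golf: 340.5 km
The shortest leg is Delta–Echo at 70.3 km.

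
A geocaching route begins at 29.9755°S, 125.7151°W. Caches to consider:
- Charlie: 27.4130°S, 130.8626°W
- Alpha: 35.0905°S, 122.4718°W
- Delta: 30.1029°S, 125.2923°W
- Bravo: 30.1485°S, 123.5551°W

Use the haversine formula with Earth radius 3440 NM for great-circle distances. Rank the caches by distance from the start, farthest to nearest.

Computing each great-circle distance from 29.9755°S, 125.7151°W:
Alpha 35.0905°S, 122.4718°W: 348.2 NM
Charlie 27.4130°S, 130.8626°W: 311.7 NM
Bravo 30.1485°S, 123.5551°W: 112.7 NM
Delta 30.1029°S, 125.2923°W: 23.3 NM

Alpha, Charlie, Bravo, Delta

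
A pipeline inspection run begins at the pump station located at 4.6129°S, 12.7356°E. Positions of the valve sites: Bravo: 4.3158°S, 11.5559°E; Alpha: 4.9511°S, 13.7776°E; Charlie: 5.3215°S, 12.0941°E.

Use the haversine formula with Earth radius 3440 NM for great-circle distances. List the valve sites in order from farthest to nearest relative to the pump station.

Bravo, Alpha, Charlie

Distances from the pump station:
Bravo 4.3158°S, 11.5559°E: 72.8 NM
Alpha 4.9511°S, 13.7776°E: 65.6 NM
Charlie 5.3215°S, 12.0941°E: 57.3 NM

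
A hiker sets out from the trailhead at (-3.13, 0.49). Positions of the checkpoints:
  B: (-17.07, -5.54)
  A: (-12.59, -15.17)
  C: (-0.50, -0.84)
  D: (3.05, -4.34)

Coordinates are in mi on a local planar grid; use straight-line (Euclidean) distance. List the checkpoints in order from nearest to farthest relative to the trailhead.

C, D, B, A

Distances from the trailhead:
C (-0.50, -0.84): 2.9 mi
D (3.05, -4.34): 7.8 mi
B (-17.07, -5.54): 15.2 mi
A (-12.59, -15.17): 18.3 mi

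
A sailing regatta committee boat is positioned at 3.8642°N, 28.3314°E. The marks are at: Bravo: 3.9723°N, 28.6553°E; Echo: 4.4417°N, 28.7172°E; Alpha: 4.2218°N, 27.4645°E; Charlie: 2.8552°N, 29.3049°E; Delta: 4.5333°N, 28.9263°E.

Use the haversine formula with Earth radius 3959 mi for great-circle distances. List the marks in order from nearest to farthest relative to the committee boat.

Computing each great-circle distance from 3.8642°N, 28.3314°E:
Bravo 3.9723°N, 28.6553°E: 23.5 mi
Echo 4.4417°N, 28.7172°E: 48.0 mi
Delta 4.5333°N, 28.9263°E: 61.8 mi
Alpha 4.2218°N, 27.4645°E: 64.7 mi
Charlie 2.8552°N, 29.3049°E: 96.8 mi

Bravo, Echo, Delta, Alpha, Charlie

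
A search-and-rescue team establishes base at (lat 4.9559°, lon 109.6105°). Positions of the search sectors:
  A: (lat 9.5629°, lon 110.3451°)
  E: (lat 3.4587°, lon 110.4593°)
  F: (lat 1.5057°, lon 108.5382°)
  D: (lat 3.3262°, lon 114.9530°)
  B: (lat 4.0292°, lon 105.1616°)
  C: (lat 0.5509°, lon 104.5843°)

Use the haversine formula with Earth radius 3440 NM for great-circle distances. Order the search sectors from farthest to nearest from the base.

Distance from the base at (lat 4.9559°, lon 109.6105°) to each:
C (lat 0.5509°, lon 104.5843°): 400.9 NM
D (lat 3.3262°, lon 114.9530°): 334.5 NM
A (lat 9.5629°, lon 110.3451°): 280.0 NM
B (lat 4.0292°, lon 105.1616°): 272.0 NM
F (lat 1.5057°, lon 108.5382°): 216.9 NM
E (lat 3.4587°, lon 110.4593°): 103.3 NM

C, D, A, B, F, E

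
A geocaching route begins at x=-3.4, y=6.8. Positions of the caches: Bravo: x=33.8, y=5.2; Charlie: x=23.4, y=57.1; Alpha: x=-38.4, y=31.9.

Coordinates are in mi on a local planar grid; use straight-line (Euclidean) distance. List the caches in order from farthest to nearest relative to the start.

Distance from the start at x=-3.4, y=6.8 to each:
Charlie x=23.4, y=57.1: 57.0 mi
Alpha x=-38.4, y=31.9: 43.1 mi
Bravo x=33.8, y=5.2: 37.2 mi

Charlie, Alpha, Bravo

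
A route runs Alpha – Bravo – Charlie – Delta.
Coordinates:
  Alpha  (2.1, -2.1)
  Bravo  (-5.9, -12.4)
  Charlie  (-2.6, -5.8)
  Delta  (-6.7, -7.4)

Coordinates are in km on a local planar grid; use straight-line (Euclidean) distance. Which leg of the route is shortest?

Leg distances:
Alpha→Bravo: 13.0 km
Bravo→Charlie: 7.4 km
Charlie→Delta: 4.4 km
The shortest leg is Charlie–Delta at 4.4 km.

Charlie–Delta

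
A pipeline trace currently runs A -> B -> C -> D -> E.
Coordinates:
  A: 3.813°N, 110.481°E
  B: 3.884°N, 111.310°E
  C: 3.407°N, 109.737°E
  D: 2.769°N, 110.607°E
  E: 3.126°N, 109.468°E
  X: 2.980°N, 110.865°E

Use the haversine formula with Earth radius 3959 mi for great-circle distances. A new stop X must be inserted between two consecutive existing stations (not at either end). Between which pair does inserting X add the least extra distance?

between C and D

Added distance for inserting X between each consecutive pair:
A–B: 75.6 mi
B–C: 39.5 mi
C–D: 31.8 mi
D–E: 37.6 mi
Smallest added distance is 31.8 mi, inserting between C and D.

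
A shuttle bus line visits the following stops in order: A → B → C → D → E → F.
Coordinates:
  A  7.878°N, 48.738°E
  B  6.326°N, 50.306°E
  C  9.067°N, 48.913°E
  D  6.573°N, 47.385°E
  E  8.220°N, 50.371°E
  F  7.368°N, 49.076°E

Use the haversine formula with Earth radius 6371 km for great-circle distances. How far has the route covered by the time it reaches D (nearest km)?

910 km

Leg distances:
A→B: 244.4 km  (cumulative 244.4 km)
B→C: 341.2 km  (cumulative 585.6 km)
C→D: 324.4 km  (cumulative 910.0 km)
Cumulative distance at D ≈ 910 km.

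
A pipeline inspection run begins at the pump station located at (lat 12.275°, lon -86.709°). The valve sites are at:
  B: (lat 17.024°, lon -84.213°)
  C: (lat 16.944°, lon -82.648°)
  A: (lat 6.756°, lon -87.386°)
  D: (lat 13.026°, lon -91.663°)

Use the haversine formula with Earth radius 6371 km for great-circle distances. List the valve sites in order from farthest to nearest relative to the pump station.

C, A, B, D

Distance from the pump station at (lat 12.275°, lon -86.709°) to each:
C (lat 16.944°, lon -82.648°): 678.5 km
A (lat 6.756°, lon -87.386°): 618.2 km
B (lat 17.024°, lon -84.213°): 592.4 km
D (lat 13.026°, lon -91.663°): 543.9 km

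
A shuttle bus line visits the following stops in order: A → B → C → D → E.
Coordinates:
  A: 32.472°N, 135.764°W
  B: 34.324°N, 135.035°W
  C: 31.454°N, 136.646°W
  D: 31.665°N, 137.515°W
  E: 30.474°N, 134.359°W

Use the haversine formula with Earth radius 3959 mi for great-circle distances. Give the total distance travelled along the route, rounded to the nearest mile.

611 mi

Leg distances:
A→B: 134.7 mi  (cumulative 134.7 mi)
B→C: 219.2 mi  (cumulative 353.9 mi)
C→D: 53.2 mi  (cumulative 407.1 mi)
D→E: 204.1 mi  (cumulative 611.2 mi)
Total route length ≈ 611 mi.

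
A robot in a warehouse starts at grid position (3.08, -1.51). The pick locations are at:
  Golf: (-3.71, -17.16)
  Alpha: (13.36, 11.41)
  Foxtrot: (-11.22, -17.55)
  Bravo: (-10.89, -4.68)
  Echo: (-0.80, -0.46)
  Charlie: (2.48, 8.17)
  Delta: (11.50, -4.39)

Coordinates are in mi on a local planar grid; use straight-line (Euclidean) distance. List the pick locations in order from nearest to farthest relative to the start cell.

Distances from the start cell:
Echo (-0.80, -0.46): 4.0 mi
Delta (11.50, -4.39): 8.9 mi
Charlie (2.48, 8.17): 9.7 mi
Bravo (-10.89, -4.68): 14.3 mi
Alpha (13.36, 11.41): 16.5 mi
Golf (-3.71, -17.16): 17.1 mi
Foxtrot (-11.22, -17.55): 21.5 mi

Echo, Delta, Charlie, Bravo, Alpha, Golf, Foxtrot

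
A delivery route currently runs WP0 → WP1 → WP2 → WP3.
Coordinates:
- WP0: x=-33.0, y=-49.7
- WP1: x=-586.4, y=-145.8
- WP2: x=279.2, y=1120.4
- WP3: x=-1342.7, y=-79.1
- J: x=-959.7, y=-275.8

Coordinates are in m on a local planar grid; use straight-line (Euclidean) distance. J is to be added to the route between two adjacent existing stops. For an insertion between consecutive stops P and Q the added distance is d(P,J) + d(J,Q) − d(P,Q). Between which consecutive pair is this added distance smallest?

Added distance for inserting J between each consecutive pair:
WP0–WP1: 787.5 m
WP1–WP2: 728.1 m
WP2–WP3: 279.9 m
Smallest added distance is 279.9 m, inserting between WP2 and WP3.

between WP2 and WP3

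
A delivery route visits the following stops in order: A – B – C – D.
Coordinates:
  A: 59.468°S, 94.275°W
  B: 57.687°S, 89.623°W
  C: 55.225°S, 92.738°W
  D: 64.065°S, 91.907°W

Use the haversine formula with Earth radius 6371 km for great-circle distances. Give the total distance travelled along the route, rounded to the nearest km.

Leg distances:
A→B: 334.5 km  (cumulative 334.5 km)
B→C: 334.0 km  (cumulative 668.4 km)
C→D: 984.1 km  (cumulative 1652.5 km)
Total route length ≈ 1652 km.

1652 km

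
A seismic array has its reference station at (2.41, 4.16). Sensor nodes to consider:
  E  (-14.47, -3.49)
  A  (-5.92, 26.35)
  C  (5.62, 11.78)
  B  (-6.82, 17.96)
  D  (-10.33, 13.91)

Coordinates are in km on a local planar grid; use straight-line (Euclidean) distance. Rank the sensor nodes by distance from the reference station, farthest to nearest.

Computing each straight-line distance from (2.41, 4.16):
A (-5.92, 26.35): 23.7 km
E (-14.47, -3.49): 18.5 km
B (-6.82, 17.96): 16.6 km
D (-10.33, 13.91): 16.0 km
C (5.62, 11.78): 8.3 km

A, E, B, D, C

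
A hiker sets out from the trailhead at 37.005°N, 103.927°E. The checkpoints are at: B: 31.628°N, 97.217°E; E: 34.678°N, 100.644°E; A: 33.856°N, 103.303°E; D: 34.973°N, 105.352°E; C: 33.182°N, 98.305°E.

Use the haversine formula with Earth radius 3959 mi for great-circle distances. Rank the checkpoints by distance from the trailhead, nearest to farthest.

Distances from the trailhead:
D 34.973°N, 105.352°E: 161.4 mi
A 33.856°N, 103.303°E: 220.4 mi
E 34.678°N, 100.644°E: 244.2 mi
C 33.182°N, 98.305°E: 413.1 mi
B 31.628°N, 97.217°E: 533.3 mi

D, A, E, C, B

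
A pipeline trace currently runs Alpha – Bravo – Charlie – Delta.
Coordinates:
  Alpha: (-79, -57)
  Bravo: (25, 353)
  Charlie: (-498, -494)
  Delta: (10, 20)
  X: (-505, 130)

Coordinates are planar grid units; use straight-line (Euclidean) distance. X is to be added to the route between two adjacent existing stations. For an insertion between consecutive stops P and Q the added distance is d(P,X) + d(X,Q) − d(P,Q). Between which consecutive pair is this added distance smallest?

between Bravo and Charlie

Added distance for inserting X between each consecutive pair:
Alpha–Bravo: 617.3
Bravo–Charlie: 203.6
Charlie–Delta: 428.0
Smallest added distance is 203.6, inserting between Bravo and Charlie.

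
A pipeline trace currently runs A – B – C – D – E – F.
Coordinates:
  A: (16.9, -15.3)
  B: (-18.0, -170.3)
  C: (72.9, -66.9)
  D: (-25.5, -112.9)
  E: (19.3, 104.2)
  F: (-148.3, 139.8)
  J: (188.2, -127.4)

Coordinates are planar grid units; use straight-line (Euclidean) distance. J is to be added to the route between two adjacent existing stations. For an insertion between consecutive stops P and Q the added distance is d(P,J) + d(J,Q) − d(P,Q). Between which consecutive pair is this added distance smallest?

Added distance for inserting J between each consecutive pair:
A–B: 256.5
B–C: 203.1
C–D: 235.8
D–E: 279.2
E–F: 545.0
Smallest added distance is 203.1, inserting between B and C.

between B and C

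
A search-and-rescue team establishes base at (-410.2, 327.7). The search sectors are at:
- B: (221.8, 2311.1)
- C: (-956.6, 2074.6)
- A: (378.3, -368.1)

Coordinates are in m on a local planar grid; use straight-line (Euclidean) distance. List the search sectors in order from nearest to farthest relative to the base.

A, C, B

Computing each straight-line distance from (-410.2, 327.7):
A (378.3, -368.1): 1051.6 m
C (-956.6, 2074.6): 1830.4 m
B (221.8, 2311.1): 2081.7 m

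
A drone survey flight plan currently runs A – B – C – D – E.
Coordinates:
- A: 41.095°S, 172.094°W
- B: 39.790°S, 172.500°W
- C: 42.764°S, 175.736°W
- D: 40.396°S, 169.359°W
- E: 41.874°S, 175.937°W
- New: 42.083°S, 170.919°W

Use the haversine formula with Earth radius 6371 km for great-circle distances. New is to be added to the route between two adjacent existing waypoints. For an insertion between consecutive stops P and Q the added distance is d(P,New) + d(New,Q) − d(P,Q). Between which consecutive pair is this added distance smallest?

Added distance for inserting New between each consecutive pair:
A–B: 285.4 km
B–C: 262.9 km
C–D: 39.0 km
D–E: 69.1 km
Smallest added distance is 39.0 km, inserting between C and D.

between C and D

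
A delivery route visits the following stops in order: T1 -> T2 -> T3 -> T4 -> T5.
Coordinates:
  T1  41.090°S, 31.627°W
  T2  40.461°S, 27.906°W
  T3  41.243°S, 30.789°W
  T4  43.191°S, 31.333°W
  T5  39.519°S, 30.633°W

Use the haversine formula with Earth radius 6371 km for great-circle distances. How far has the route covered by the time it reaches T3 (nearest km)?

579 km

Leg distances:
T1→T2: 321.0 km  (cumulative 321.0 km)
T2→T3: 257.6 km  (cumulative 578.6 km)
Cumulative distance at T3 ≈ 579 km.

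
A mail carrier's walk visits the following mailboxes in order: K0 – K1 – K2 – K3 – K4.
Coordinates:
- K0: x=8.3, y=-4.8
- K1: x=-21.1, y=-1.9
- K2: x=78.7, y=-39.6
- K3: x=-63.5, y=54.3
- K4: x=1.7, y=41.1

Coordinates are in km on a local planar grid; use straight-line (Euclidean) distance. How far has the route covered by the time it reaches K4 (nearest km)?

Leg distances:
K0→K1: 29.5 km  (cumulative 29.5 km)
K1→K2: 106.7 km  (cumulative 136.2 km)
K2→K3: 170.4 km  (cumulative 306.6 km)
K3→K4: 66.5 km  (cumulative 373.2 km)
Cumulative distance at K4 ≈ 373 km.

373 km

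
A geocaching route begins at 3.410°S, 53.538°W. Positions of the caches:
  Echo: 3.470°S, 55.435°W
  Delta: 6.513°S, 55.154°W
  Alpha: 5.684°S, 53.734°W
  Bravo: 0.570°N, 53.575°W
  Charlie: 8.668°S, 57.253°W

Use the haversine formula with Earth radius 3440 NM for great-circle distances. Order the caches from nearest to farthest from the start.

Echo, Alpha, Delta, Bravo, Charlie

Computing each great-circle distance from 3.410°S, 53.538°W:
Echo 3.470°S, 55.435°W: 113.7 NM
Alpha 5.684°S, 53.734°W: 137.0 NM
Delta 6.513°S, 55.154°W: 209.9 NM
Bravo 0.570°N, 53.575°W: 239.0 NM
Charlie 8.668°S, 57.253°W: 385.8 NM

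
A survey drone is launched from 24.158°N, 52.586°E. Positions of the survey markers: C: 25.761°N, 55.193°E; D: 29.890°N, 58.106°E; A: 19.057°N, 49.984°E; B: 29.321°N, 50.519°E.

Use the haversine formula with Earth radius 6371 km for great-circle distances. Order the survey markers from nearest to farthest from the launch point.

C, B, A, D

Distance from the launch point at 24.158°N, 52.586°E to each:
C 25.761°N, 55.193°E: 317.5 km
B 29.321°N, 50.519°E: 609.6 km
A 19.057°N, 49.984°E: 627.7 km
D 29.890°N, 58.106°E: 839.5 km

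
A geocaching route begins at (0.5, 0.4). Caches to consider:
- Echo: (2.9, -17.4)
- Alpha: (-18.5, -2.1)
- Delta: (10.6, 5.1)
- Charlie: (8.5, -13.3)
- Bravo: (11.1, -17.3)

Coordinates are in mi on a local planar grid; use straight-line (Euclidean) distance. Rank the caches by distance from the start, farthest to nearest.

Computing each straight-line distance from (0.5, 0.4):
Bravo (11.1, -17.3): 20.6 mi
Alpha (-18.5, -2.1): 19.2 mi
Echo (2.9, -17.4): 18.0 mi
Charlie (8.5, -13.3): 15.9 mi
Delta (10.6, 5.1): 11.1 mi

Bravo, Alpha, Echo, Charlie, Delta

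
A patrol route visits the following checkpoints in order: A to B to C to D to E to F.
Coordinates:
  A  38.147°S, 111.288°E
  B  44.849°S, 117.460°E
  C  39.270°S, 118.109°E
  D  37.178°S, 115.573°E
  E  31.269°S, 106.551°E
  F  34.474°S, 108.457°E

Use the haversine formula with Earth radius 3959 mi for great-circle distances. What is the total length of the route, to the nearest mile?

Leg distances:
A→B: 562.2 mi  (cumulative 562.2 mi)
B→C: 386.9 mi  (cumulative 949.1 mi)
C→D: 199.6 mi  (cumulative 1148.7 mi)
D→E: 657.0 mi  (cumulative 1805.7 mi)
E→F: 247.5 mi  (cumulative 2053.2 mi)
Total route length ≈ 2053 mi.

2053 mi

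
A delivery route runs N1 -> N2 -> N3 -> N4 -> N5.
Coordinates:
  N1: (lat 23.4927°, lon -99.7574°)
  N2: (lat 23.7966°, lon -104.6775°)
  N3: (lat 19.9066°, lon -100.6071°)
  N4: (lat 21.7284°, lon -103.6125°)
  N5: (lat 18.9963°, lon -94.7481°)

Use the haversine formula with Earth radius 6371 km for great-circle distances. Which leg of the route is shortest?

N3–N4

Leg distances:
N1→N2: 502.3 km
N2→N3: 602.9 km
N3→N4: 372.3 km
N4→N5: 972.5 km
The shortest leg is N3–N4 at 372.3 km.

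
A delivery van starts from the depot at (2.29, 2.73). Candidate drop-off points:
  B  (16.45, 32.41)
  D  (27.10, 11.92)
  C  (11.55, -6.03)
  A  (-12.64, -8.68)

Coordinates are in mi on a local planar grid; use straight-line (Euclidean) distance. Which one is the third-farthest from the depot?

Distance to each, sorted:
B: 32.9 mi
D: 26.5 mi
A: 18.8 mi
C: 12.7 mi
The third-farthest is A at 18.8 mi.

A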